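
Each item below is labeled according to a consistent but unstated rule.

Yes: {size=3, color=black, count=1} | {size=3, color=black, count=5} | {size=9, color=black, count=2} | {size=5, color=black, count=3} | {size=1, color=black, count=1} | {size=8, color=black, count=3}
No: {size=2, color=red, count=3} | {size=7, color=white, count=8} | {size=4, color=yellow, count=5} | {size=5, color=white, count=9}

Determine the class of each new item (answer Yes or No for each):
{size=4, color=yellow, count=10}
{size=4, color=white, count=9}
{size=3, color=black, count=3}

A rule that fits every label: color is black — true of each 'Yes' example, false of each 'No' one.
{size=4, color=yellow, count=10} → color is yellow → No.
{size=4, color=white, count=9} → color is white → No.
{size=3, color=black, count=3} → color is black → Yes.

No, No, Yes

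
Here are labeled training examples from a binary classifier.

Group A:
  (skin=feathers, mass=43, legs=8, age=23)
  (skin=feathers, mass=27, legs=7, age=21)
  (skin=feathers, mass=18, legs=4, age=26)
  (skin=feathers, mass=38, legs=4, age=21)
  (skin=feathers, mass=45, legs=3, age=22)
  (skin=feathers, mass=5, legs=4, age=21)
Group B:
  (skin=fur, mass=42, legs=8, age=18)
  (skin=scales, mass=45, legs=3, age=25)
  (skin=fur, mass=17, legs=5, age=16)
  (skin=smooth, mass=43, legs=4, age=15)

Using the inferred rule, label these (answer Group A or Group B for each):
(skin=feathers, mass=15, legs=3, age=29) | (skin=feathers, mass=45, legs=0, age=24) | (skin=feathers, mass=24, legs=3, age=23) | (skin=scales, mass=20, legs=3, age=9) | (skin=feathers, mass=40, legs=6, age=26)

Group A, Group A, Group A, Group B, Group A

All 'Group A' examples share one property — skin is feathers — and every 'Group B' example lacks it.
(skin=feathers, mass=15, legs=3, age=29) → skin is feathers → Group A.
(skin=feathers, mass=45, legs=0, age=24) → skin is feathers → Group A.
(skin=feathers, mass=24, legs=3, age=23) → skin is feathers → Group A.
(skin=scales, mass=20, legs=3, age=9) → skin is scales → Group B.
(skin=feathers, mass=40, legs=6, age=26) → skin is feathers → Group A.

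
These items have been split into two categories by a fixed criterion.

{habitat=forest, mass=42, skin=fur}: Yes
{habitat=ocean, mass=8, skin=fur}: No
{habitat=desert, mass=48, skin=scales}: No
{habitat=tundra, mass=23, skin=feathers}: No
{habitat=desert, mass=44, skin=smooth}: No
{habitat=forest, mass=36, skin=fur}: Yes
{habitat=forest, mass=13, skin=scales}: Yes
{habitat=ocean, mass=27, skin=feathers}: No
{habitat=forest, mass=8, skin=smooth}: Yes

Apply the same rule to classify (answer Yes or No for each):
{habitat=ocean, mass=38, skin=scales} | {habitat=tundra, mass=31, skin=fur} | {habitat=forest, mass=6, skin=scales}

The distinguishing property — habitat is forest — holds for all the 'Yes' cases and none of the 'No' cases.
No: {habitat=ocean, mass=38, skin=scales}, since habitat is ocean.
No: {habitat=tundra, mass=31, skin=fur}, since habitat is tundra.
Yes: {habitat=forest, mass=6, skin=scales}, since habitat is forest.

No, No, Yes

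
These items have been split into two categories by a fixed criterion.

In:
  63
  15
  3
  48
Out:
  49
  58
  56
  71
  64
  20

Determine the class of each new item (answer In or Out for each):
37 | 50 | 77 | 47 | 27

The classifier is using: multiple of 3.

Out, Out, Out, Out, In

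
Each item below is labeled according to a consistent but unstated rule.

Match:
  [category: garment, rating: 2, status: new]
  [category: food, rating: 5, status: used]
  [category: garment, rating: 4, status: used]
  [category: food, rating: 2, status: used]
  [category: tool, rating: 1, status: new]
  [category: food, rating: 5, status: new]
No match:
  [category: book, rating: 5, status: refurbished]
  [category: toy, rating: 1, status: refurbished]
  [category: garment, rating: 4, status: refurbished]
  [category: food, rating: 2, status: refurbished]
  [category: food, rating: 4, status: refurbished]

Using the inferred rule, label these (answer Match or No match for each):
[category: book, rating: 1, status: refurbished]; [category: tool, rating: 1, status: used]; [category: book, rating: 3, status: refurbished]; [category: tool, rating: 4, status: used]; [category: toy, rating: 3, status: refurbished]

No match, Match, No match, Match, No match

Rule: status is not refurbished. This holds for each 'Match' example and fails for each 'No match' one.
[category: book, rating: 1, status: refurbished] → status is refurbished → No match. [category: tool, rating: 1, status: used] → status is used → Match. [category: book, rating: 3, status: refurbished] → status is refurbished → No match. [category: tool, rating: 4, status: used] → status is used → Match. [category: toy, rating: 3, status: refurbished] → status is refurbished → No match.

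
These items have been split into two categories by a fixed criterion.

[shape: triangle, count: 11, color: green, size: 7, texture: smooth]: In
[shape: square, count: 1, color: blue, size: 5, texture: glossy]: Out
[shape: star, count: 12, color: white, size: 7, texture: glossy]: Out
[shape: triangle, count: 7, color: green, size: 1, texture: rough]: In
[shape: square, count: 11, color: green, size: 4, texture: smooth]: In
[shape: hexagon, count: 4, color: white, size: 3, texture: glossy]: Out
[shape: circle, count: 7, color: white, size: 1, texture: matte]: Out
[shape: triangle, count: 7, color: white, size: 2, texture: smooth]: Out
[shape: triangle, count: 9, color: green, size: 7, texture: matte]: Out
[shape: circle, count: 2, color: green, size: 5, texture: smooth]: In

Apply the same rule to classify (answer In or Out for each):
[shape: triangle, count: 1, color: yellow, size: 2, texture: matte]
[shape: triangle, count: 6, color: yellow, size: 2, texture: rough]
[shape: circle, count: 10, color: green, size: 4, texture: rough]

Out, Out, In

Rule: color is green AND count ≠ 9. This holds for each 'In' example and fails for each 'Out' one.
Out: [shape: triangle, count: 1, color: yellow, size: 2, texture: matte], since color is yellow, count = 1. Out: [shape: triangle, count: 6, color: yellow, size: 2, texture: rough], since color is yellow, count = 6. In: [shape: circle, count: 10, color: green, size: 4, texture: rough], since color is green, count = 10.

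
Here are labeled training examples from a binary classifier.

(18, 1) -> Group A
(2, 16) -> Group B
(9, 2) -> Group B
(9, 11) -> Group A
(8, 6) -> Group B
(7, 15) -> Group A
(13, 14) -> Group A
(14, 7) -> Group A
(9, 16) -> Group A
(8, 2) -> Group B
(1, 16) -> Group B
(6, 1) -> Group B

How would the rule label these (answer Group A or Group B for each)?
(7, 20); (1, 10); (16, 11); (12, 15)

The common property of the 'Group A' items is: sum ≥ 19. No 'Group B' item has it.
(7, 20): 7+20 = 27, qualifies → Group A.
(1, 10): 1+10 = 11, does not pass → Group B.
(16, 11): 16+11 = 27, qualifies → Group A.
(12, 15): 12+15 = 27, qualifies → Group A.

Group A, Group B, Group A, Group A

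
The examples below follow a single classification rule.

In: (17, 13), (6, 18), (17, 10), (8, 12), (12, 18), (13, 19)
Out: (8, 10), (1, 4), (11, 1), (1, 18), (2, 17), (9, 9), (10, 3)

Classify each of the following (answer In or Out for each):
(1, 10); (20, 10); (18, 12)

Out, In, In

One predicate separates the groups cleanly: sum ≥ 20.
(1, 10): Out (1+10 = 11).
(20, 10): In (20+10 = 30).
(18, 12): In (18+12 = 30).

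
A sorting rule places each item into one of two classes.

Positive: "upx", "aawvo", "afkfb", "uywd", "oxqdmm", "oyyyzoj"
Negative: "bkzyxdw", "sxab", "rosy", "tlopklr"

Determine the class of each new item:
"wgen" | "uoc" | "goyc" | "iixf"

Negative, Positive, Negative, Positive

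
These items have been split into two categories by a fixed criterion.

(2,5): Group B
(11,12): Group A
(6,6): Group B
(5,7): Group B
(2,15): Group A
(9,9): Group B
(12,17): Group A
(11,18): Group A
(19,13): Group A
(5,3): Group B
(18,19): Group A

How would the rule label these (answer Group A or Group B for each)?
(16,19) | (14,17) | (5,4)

Every 'Group A' example satisfies: second ≥ 11. None of the 'Group B' examples do.

Group A, Group A, Group B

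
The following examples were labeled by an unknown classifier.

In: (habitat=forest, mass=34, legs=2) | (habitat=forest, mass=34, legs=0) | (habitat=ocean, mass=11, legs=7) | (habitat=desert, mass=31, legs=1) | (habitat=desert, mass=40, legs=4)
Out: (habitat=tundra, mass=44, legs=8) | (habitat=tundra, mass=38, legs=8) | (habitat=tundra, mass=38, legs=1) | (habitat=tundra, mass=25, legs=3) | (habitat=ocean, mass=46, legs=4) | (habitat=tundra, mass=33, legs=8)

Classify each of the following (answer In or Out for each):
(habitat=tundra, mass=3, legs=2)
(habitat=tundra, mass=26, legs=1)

Out, Out

The pattern is that an item is 'In' exactly when: habitat is not tundra AND mass ≤ 40.
(habitat=tundra, mass=3, legs=2): habitat is tundra, mass = 3 — lacks this property, so Out. (habitat=tundra, mass=26, legs=1): habitat is tundra, mass = 26 — lacks this property, so Out.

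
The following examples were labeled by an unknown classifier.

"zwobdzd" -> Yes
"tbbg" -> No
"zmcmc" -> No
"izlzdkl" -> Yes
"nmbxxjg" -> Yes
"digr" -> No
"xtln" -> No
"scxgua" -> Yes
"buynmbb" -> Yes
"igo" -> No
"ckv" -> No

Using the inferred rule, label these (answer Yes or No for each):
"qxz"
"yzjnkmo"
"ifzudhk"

No, Yes, Yes

The rule appears to be: length ≥ 6.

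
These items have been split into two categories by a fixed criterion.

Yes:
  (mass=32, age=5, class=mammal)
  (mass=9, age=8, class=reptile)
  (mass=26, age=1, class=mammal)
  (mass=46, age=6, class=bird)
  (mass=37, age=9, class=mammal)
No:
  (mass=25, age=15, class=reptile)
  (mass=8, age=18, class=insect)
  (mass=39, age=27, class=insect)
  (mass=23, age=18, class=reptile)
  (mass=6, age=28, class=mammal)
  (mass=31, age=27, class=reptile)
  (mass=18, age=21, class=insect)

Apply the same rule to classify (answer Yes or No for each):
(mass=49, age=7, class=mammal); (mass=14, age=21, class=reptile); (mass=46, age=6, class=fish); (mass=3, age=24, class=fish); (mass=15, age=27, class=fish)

The classifier is using: age ≤ 9.
(mass=49, age=7, class=mammal): age = 7 — meets the rule, so Yes. (mass=14, age=21, class=reptile): age = 21 — doesn't match, so No. (mass=46, age=6, class=fish): age = 6 — meets the rule, so Yes. (mass=3, age=24, class=fish): age = 24 — doesn't match, so No. (mass=15, age=27, class=fish): age = 27 — doesn't match, so No.

Yes, No, Yes, No, No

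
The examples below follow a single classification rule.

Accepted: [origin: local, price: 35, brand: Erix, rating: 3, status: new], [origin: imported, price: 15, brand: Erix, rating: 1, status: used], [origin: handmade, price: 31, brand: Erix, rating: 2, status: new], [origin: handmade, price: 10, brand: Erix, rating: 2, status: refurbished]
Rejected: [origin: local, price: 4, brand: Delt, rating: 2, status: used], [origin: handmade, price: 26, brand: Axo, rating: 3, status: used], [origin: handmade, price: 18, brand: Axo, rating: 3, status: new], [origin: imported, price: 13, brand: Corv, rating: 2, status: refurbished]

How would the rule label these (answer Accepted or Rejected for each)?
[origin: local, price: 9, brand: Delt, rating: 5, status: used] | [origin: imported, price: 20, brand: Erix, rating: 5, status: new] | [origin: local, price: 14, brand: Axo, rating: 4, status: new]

Every 'Accepted' example satisfies: brand is Erix. None of the 'Rejected' examples do.
[origin: local, price: 9, brand: Delt, rating: 5, status: used]: Rejected (brand is Delt). [origin: imported, price: 20, brand: Erix, rating: 5, status: new]: Accepted (brand is Erix). [origin: local, price: 14, brand: Axo, rating: 4, status: new]: Rejected (brand is Axo).

Rejected, Accepted, Rejected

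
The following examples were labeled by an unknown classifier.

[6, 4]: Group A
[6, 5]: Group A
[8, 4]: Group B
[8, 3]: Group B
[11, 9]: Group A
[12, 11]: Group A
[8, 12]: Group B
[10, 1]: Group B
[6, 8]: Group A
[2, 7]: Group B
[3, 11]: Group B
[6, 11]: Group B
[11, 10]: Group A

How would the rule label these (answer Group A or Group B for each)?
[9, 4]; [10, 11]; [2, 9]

Group B, Group A, Group B

One predicate separates the groups cleanly: |first − second| ≤ 2.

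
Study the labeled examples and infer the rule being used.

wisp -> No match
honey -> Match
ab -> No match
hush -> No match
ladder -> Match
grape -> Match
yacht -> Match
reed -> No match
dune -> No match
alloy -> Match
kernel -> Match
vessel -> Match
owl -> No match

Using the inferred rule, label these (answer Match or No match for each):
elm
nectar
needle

No match, Match, Match

A rule that fits every label: length ≥ 5 — true of each 'Match' example, false of each 'No match' one.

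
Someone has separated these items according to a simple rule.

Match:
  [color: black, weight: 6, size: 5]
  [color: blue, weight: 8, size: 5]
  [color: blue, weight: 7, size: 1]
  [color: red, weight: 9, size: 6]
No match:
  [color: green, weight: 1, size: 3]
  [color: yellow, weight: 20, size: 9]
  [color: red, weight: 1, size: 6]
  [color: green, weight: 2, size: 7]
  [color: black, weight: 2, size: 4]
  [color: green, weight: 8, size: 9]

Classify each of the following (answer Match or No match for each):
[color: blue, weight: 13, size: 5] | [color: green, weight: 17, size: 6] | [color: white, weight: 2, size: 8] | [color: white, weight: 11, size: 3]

Match, Match, No match, Match

Rule: weight ≥ 6 AND size ≤ 6. This holds for each 'Match' example and fails for each 'No match' one.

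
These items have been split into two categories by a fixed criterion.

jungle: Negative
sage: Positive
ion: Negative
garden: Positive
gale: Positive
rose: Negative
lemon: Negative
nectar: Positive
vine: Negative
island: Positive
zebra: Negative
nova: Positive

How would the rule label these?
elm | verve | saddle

All 'Positive' examples share one property — even length AND contains 'a' — and every 'Negative' example lacks it.

Negative, Negative, Positive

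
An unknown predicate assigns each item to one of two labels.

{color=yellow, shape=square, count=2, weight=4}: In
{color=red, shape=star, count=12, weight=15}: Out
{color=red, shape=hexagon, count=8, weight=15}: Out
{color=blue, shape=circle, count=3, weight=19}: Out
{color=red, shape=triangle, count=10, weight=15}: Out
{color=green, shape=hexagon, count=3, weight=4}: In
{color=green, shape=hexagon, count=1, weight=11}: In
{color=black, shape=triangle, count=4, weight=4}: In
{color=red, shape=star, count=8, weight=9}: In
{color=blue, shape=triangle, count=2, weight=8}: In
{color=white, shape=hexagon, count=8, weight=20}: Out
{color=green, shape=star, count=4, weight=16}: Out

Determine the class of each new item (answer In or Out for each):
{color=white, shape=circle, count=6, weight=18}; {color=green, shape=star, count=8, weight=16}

One predicate separates the groups cleanly: weight ≤ 11.
Out: {color=white, shape=circle, count=6, weight=18}, since weight = 18. Out: {color=green, shape=star, count=8, weight=16}, since weight = 16.

Out, Out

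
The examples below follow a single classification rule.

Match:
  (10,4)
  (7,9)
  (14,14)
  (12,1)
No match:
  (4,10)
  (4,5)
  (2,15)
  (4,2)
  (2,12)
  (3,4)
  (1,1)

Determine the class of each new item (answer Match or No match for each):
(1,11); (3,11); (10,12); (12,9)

The rule appears to be: first ≥ 5.
No match: (1,11), since first 1.
No match: (3,11), since first 3.
Match: (10,12), since first 10.
Match: (12,9), since first 12.

No match, No match, Match, Match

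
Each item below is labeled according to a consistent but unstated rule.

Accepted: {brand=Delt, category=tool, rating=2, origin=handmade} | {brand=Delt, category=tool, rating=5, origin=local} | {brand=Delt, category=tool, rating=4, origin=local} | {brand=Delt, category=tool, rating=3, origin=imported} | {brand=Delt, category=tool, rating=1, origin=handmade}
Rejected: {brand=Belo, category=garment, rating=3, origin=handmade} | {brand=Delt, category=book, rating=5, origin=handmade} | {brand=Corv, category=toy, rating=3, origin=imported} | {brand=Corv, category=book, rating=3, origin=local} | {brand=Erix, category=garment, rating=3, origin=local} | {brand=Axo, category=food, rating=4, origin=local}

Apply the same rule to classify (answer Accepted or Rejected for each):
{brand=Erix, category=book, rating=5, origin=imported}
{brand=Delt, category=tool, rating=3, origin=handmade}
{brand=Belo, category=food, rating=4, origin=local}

Rejected, Accepted, Rejected

The rule appears to be: category is tool.
{brand=Erix, category=book, rating=5, origin=imported}: Rejected (category is book). {brand=Delt, category=tool, rating=3, origin=handmade}: Accepted (category is tool). {brand=Belo, category=food, rating=4, origin=local}: Rejected (category is food).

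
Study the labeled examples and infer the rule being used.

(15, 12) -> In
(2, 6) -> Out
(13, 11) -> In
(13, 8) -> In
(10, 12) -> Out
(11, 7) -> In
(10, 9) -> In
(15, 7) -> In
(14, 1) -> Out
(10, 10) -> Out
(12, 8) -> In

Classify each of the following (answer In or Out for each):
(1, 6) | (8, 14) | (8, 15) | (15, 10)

The pattern is that an item is 'In' exactly when: first > second AND sum ≥ 18.

Out, Out, Out, In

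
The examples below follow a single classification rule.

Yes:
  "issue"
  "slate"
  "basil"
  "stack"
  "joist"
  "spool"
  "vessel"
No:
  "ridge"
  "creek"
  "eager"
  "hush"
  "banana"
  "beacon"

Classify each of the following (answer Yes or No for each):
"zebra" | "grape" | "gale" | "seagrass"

The distinguishing property — length ≥ 5 AND contains 's' — holds for all the 'Yes' cases and none of the 'No' cases.
"zebra": length 5, no 's', lacks this property → No.
"grape": length 5, no 's', lacks this property → No.
"gale": length 4, no 's', lacks this property → No.
"seagrass": length 8, has 's', fits → Yes.

No, No, No, Yes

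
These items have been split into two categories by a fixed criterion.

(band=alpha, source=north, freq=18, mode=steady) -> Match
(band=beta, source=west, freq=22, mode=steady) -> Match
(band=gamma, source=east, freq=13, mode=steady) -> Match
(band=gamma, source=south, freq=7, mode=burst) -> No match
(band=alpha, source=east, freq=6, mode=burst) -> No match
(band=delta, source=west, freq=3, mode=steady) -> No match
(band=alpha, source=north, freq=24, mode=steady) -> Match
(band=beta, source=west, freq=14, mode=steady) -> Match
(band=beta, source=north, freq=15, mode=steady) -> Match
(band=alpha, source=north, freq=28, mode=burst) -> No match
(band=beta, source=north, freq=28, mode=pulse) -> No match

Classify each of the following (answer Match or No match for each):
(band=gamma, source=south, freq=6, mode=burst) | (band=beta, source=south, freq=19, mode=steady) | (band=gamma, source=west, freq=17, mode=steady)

The distinguishing property — mode is steady AND freq ≥ 6 — holds for all the 'Match' cases and none of the 'No match' cases.
(band=gamma, source=south, freq=6, mode=burst) → mode is burst, freq = 6 → No match.
(band=beta, source=south, freq=19, mode=steady) → mode is steady, freq = 19 → Match.
(band=gamma, source=west, freq=17, mode=steady) → mode is steady, freq = 17 → Match.

No match, Match, Match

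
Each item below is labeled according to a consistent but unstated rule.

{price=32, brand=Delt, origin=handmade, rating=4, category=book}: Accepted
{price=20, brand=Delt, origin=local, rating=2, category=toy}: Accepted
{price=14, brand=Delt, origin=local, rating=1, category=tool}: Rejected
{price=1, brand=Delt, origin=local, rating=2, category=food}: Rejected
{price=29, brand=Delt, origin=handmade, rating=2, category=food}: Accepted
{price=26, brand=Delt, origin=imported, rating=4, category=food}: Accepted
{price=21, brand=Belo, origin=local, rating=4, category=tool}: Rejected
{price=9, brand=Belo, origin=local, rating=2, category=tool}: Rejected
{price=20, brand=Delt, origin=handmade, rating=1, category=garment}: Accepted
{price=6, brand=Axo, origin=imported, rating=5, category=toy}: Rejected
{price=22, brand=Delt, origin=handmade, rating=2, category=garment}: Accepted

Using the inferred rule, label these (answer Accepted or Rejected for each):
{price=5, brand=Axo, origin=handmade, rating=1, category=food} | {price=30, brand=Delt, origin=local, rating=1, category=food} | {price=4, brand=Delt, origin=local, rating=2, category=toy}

The classifier is using: brand is Delt AND price ≥ 20.
Rejected: {price=5, brand=Axo, origin=handmade, rating=1, category=food}, since brand is Axo, price = 5. Accepted: {price=30, brand=Delt, origin=local, rating=1, category=food}, since brand is Delt, price = 30. Rejected: {price=4, brand=Delt, origin=local, rating=2, category=toy}, since brand is Delt, price = 4.

Rejected, Accepted, Rejected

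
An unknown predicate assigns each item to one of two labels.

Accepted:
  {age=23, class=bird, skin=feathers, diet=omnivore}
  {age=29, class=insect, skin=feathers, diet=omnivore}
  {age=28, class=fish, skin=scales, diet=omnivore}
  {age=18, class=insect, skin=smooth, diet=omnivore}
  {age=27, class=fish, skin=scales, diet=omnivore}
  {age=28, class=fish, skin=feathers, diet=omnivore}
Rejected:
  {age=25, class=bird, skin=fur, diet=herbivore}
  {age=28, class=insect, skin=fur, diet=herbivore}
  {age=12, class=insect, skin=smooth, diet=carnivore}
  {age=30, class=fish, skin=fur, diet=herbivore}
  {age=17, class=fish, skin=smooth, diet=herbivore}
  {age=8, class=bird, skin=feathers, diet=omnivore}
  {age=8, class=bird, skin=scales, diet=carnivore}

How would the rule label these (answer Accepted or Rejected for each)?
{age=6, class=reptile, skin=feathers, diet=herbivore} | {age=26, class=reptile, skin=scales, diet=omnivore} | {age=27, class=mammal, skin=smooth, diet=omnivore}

The pattern is that an item is 'Accepted' exactly when: diet is omnivore AND age ≥ 12.
{age=6, class=reptile, skin=feathers, diet=herbivore}: Rejected (diet is herbivore, age = 6).
{age=26, class=reptile, skin=scales, diet=omnivore}: Accepted (diet is omnivore, age = 26).
{age=27, class=mammal, skin=smooth, diet=omnivore}: Accepted (diet is omnivore, age = 27).

Rejected, Accepted, Accepted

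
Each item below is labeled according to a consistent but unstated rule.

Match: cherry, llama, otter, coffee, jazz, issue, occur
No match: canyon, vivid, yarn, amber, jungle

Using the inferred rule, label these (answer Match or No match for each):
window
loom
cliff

The rule appears to be: has a double letter.
window: no doubled letter, does not pass → No match.
loom: 'oo' doubled, fits → Match.
cliff: 'ff' doubled, fits → Match.

No match, Match, Match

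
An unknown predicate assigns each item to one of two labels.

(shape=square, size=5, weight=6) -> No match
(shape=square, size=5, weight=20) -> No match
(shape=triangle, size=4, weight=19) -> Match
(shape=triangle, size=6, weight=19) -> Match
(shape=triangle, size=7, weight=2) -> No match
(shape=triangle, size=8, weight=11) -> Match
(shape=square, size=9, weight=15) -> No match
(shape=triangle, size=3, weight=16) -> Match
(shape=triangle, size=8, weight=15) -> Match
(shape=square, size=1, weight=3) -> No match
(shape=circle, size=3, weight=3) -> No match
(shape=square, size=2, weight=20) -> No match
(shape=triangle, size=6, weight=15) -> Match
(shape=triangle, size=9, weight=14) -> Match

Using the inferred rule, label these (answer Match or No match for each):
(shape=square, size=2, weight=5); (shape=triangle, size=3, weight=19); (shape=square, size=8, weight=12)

The classifier is using: shape is triangle AND weight ≥ 3.

No match, Match, No match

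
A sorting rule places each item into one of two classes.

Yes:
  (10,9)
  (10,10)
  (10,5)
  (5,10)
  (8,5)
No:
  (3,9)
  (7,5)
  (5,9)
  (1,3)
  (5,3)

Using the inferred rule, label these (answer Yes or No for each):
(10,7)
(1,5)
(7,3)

Yes, No, No

Looking at the examples, the only property every 'Yes' case has and every 'No' case lacks is: product is even.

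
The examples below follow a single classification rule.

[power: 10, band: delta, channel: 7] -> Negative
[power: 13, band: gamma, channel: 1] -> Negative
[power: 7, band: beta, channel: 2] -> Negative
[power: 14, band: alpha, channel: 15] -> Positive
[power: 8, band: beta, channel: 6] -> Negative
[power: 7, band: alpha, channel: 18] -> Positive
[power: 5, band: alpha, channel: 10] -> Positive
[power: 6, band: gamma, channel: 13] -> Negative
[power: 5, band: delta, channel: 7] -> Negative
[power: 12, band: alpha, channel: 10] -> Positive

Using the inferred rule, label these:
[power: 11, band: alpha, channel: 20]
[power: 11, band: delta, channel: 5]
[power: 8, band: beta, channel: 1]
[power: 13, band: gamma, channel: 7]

Looking at the examples, the only property every 'Positive' case has and every 'Negative' case lacks is: band is alpha.
Positive: [power: 11, band: alpha, channel: 20], since band is alpha. Negative: [power: 11, band: delta, channel: 5], since band is delta. Negative: [power: 8, band: beta, channel: 1], since band is beta. Negative: [power: 13, band: gamma, channel: 7], since band is gamma.

Positive, Negative, Negative, Negative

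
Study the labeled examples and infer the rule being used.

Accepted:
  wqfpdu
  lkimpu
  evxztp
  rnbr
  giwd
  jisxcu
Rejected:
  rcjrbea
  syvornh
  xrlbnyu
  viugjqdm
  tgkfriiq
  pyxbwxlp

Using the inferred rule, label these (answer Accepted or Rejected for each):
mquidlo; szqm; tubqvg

Rejected, Accepted, Accepted

All 'Accepted' examples share one property — length ≤ 6 — and every 'Rejected' example lacks it.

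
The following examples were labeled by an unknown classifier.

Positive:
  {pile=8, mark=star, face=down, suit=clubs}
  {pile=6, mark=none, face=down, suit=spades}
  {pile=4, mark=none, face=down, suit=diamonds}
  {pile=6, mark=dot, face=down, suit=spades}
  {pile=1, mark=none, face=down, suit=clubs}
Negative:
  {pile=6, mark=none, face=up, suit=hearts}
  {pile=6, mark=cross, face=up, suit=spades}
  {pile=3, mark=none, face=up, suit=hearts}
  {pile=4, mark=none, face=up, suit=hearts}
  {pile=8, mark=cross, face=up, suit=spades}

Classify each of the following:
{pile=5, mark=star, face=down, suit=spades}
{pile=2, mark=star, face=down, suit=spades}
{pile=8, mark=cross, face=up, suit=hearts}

One predicate separates the groups cleanly: face is down.
{pile=5, mark=star, face=down, suit=spades} — face is down, hence Positive.
{pile=2, mark=star, face=down, suit=spades} — face is down, hence Positive.
{pile=8, mark=cross, face=up, suit=hearts} — face is up, hence Negative.

Positive, Positive, Negative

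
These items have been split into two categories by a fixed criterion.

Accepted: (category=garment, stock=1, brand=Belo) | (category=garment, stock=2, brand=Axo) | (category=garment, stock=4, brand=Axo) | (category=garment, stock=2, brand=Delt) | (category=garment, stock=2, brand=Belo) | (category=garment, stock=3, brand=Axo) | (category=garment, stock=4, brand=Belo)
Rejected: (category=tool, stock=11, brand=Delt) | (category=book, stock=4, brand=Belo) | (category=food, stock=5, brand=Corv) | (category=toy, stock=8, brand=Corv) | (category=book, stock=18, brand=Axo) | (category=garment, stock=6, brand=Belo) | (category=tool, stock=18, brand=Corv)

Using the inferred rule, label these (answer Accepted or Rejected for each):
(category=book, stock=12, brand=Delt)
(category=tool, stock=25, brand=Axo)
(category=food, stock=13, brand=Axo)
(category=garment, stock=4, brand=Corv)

Rejected, Rejected, Rejected, Accepted

The rule appears to be: category is garment AND stock ≤ 4.
(category=book, stock=12, brand=Delt): category is book, stock = 12 — doesn't match, so Rejected.
(category=tool, stock=25, brand=Axo): category is tool, stock = 25 — doesn't match, so Rejected.
(category=food, stock=13, brand=Axo): category is food, stock = 13 — doesn't match, so Rejected.
(category=garment, stock=4, brand=Corv): category is garment, stock = 4 — satisfies this, so Accepted.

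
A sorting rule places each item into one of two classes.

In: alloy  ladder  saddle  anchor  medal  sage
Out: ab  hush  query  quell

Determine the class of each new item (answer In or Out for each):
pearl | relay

The rule appears to be: length ≥ 4 AND contains 'a'.
In: pearl, since length 5, has 'a'.
In: relay, since length 5, has 'a'.

In, In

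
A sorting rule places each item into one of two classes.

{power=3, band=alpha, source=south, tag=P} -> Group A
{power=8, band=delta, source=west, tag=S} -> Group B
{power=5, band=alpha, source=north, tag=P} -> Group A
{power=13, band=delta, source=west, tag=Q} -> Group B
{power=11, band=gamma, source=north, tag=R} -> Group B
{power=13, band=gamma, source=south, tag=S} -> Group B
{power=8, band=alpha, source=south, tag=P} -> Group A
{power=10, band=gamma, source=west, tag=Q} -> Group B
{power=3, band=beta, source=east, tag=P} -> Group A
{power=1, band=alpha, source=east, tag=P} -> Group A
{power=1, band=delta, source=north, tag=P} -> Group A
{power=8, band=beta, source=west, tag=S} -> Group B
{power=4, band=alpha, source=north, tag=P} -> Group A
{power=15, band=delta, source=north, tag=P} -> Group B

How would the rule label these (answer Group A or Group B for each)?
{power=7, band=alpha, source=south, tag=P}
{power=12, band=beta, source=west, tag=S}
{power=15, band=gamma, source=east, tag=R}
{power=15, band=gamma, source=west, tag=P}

The simplest hypothesis consistent with all the labels is: tag is P AND power ≤ 8.

Group A, Group B, Group B, Group B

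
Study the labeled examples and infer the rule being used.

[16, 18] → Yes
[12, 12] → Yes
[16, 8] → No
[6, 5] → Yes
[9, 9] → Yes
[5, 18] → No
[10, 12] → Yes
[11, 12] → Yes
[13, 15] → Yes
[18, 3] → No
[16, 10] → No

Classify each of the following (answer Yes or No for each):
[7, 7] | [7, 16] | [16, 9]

The classifier is using: |first − second| ≤ 2.
[7, 7]: |7−7| = 0 — satisfies this, so Yes. [7, 16]: |7−16| = 9 — fails this test, so No. [16, 9]: |16−9| = 7 — fails this test, so No.

Yes, No, No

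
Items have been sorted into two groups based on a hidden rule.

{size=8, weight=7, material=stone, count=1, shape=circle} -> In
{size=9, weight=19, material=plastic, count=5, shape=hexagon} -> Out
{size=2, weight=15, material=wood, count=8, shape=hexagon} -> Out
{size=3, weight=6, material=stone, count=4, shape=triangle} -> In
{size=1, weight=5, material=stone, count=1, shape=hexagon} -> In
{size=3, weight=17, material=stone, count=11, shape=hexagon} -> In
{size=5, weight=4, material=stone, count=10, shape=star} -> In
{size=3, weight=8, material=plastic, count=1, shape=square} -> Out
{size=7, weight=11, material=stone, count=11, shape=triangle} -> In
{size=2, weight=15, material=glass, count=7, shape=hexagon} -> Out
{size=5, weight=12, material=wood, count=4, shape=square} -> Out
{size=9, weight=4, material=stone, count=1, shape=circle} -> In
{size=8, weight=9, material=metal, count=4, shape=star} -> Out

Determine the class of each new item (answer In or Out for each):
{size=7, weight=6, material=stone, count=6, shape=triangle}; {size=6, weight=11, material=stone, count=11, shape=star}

A rule that fits every label: material is stone — true of each 'In' example, false of each 'Out' one.
{size=7, weight=6, material=stone, count=6, shape=triangle} → material is stone → In. {size=6, weight=11, material=stone, count=11, shape=star} → material is stone → In.

In, In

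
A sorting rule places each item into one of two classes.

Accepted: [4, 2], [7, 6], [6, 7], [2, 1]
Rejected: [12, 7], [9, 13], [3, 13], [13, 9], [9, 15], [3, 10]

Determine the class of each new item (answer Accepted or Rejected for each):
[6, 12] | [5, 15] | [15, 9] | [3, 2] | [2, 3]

One predicate separates the groups cleanly: max ≤ 7.
[6, 12] → max 12 → Rejected. [5, 15] → max 15 → Rejected. [15, 9] → max 15 → Rejected. [3, 2] → max 3 → Accepted. [2, 3] → max 3 → Accepted.

Rejected, Rejected, Rejected, Accepted, Accepted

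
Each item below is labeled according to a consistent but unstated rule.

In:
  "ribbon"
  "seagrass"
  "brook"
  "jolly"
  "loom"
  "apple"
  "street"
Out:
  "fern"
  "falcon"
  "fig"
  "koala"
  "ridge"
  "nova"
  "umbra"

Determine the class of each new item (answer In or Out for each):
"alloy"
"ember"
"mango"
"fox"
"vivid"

'In' ⟺ has a double letter.

In, Out, Out, Out, Out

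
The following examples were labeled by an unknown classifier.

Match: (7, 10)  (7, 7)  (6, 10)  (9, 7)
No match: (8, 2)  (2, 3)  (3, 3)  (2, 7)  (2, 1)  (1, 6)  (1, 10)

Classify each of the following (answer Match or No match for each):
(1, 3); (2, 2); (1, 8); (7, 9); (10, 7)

No match, No match, No match, Match, Match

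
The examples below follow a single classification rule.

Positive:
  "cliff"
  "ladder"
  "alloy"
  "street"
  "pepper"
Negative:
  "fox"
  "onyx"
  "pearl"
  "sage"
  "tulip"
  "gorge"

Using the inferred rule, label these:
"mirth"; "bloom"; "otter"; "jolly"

Negative, Positive, Positive, Positive

The rule appears to be: has a double letter.
"mirth" — no doubled letter, hence Negative.
"bloom" — 'oo' doubled, hence Positive.
"otter" — 'tt' doubled, hence Positive.
"jolly" — 'll' doubled, hence Positive.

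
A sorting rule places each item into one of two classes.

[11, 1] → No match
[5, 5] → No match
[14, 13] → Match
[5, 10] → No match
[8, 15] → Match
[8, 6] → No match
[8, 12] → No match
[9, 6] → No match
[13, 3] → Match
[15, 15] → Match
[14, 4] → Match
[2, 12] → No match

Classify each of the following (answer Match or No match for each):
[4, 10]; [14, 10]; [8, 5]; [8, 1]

No match, Match, No match, No match

A rule that fits every label: max ≥ 13 — true of each 'Match' example, false of each 'No match' one.
[4, 10]: max 10, fails this test → No match.
[14, 10]: max 14, qualifies → Match.
[8, 5]: max 8, fails this test → No match.
[8, 1]: max 8, fails this test → No match.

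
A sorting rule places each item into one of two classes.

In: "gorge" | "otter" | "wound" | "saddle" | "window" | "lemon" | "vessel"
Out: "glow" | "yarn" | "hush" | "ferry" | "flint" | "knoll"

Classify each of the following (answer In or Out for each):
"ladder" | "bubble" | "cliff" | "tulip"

In, In, Out, In

Every 'In' example satisfies: has ≥ 2 vowels. None of the 'Out' examples do.
"ladder": 2 vowels — qualifies, so In.
"bubble": 2 vowels — qualifies, so In.
"cliff": 1 vowel — fails the rule, so Out.
"tulip": 2 vowels — qualifies, so In.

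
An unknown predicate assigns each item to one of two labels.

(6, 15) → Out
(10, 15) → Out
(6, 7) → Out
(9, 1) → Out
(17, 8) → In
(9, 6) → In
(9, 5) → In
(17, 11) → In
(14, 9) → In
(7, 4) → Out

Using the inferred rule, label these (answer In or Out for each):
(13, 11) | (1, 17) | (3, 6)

In, Out, Out

A rule that fits every label: first > second AND sum ≥ 13 — true of each 'In' example, false of each 'Out' one.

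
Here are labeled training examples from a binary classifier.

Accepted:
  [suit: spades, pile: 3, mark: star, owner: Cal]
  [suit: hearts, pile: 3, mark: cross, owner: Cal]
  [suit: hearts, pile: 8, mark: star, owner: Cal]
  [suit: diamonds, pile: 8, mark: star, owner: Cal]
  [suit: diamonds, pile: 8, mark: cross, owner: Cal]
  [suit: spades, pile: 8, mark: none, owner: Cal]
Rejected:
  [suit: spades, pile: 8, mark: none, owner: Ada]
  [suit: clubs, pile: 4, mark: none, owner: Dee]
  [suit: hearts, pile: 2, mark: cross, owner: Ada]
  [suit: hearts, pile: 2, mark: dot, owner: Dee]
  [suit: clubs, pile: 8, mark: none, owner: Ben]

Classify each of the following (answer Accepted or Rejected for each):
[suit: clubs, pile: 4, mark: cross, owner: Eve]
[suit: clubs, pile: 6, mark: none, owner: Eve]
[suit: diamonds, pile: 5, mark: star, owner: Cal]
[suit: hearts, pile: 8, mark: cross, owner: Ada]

Rejected, Rejected, Accepted, Rejected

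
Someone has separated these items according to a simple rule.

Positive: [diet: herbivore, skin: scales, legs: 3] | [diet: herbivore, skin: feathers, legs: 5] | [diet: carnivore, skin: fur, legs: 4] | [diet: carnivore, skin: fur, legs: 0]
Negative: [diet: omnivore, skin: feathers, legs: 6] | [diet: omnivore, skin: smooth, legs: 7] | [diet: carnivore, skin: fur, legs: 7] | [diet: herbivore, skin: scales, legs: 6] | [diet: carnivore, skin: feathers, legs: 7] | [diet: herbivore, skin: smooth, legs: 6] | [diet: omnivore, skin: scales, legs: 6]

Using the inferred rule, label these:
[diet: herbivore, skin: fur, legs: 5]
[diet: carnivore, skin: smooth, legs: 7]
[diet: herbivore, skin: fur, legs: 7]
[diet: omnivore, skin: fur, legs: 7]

Positive, Negative, Negative, Negative

The classifier is using: legs ≤ 5.
[diet: herbivore, skin: fur, legs: 5] → legs = 5 → Positive.
[diet: carnivore, skin: smooth, legs: 7] → legs = 7 → Negative.
[diet: herbivore, skin: fur, legs: 7] → legs = 7 → Negative.
[diet: omnivore, skin: fur, legs: 7] → legs = 7 → Negative.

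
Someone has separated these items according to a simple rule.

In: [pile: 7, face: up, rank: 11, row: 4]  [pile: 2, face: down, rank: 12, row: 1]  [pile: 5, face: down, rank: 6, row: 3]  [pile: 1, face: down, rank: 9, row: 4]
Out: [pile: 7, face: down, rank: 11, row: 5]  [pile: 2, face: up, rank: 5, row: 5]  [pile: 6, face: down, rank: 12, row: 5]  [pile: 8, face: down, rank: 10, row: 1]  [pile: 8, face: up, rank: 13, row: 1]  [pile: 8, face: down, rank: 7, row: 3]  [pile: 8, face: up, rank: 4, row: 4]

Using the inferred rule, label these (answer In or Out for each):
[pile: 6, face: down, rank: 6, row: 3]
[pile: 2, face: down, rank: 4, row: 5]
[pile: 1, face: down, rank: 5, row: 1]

In, Out, In

The common property of the 'In' items is: row ≤ 4 AND pile ≤ 7. No 'Out' item has it.
[pile: 6, face: down, rank: 6, row: 3]: row = 3, pile = 6, passes → In. [pile: 2, face: down, rank: 4, row: 5]: row = 5, pile = 2, does not pass → Out. [pile: 1, face: down, rank: 5, row: 1]: row = 1, pile = 1, passes → In.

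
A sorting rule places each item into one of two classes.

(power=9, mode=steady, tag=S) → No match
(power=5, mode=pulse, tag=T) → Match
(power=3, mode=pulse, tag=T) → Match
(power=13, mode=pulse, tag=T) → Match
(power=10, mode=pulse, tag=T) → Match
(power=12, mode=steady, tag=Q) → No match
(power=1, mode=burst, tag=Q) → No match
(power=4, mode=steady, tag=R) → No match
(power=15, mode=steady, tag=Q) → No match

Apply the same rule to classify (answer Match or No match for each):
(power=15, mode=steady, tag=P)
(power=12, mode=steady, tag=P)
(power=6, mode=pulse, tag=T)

No match, No match, Match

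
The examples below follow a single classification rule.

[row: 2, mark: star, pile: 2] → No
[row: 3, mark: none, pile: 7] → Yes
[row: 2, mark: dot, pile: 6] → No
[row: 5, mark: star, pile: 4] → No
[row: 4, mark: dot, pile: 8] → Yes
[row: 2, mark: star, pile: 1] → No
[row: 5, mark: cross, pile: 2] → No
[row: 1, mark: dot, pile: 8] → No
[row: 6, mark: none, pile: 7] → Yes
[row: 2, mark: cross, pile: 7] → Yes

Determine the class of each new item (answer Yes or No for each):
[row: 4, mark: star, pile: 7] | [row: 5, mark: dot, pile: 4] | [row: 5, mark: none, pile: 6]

The common property of the 'Yes' items is: pile ≥ 7 AND row ≥ 2. No 'No' item has it.
Yes: [row: 4, mark: star, pile: 7], since pile = 7, row = 4. No: [row: 5, mark: dot, pile: 4], since pile = 4, row = 5. No: [row: 5, mark: none, pile: 6], since pile = 6, row = 5.

Yes, No, No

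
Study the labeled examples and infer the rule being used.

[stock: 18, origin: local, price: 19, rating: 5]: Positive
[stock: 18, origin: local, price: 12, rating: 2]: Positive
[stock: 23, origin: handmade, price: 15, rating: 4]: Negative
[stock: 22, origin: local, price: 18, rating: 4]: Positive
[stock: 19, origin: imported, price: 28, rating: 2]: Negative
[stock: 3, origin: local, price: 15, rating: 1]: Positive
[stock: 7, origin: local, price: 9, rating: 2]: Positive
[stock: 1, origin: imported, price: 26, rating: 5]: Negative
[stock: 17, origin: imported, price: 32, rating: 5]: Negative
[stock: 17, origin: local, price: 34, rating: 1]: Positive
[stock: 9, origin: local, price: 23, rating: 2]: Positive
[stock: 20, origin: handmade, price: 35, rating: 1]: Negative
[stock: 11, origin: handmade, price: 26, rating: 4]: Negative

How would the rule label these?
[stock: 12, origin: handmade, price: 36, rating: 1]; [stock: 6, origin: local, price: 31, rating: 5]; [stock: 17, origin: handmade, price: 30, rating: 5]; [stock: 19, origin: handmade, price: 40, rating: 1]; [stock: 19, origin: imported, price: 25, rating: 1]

All 'Positive' examples share one property — origin is local — and every 'Negative' example lacks it.
[stock: 12, origin: handmade, price: 36, rating: 1]: origin is handmade, doesn't qualify → Negative.
[stock: 6, origin: local, price: 31, rating: 5]: origin is local, has this property → Positive.
[stock: 17, origin: handmade, price: 30, rating: 5]: origin is handmade, doesn't qualify → Negative.
[stock: 19, origin: handmade, price: 40, rating: 1]: origin is handmade, doesn't qualify → Negative.
[stock: 19, origin: imported, price: 25, rating: 1]: origin is imported, doesn't qualify → Negative.

Negative, Positive, Negative, Negative, Negative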